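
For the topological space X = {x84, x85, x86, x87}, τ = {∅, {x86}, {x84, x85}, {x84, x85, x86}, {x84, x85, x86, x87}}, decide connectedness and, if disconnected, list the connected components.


(X, τ) is connected.

Find clopen sets (U ∈ τ with X ∖ U ∈ τ):
  U = ∅, X ∖ U = {x84, x85, x86, x87} — both open, so U is clopen.
  U = {x84, x85, x86, x87}, X ∖ U = ∅ — both open, so U is clopen.
Only trivial clopens (∅ and X) exist, so (X, τ) is connected.
Compute connected components by grouping points that agree on all clopens:
  component: {x84, x85, x86, x87}


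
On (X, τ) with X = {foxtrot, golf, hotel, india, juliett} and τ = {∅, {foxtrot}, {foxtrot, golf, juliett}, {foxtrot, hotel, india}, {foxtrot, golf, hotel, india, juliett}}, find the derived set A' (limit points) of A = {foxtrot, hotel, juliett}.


A' = {golf, hotel, india, juliett}

For each x ∈ X, list the open sets U ∈ τ with x ∈ U, then check whether U ∩ (A ∖ {x}) ≠ ∅ for every such U.
  x = foxtrot: open {foxtrot} ∋ x has {foxtrot} ∩ (A ∖ {foxtrot}) = ∅, so x is NOT a limit point.
  x = golf: opens ∋ x are {foxtrot, golf, juliett}, {foxtrot, golf, hotel, india, juliett}; each meets A ∖ {golf}, so x IS a limit point.
  x = hotel: opens ∋ x are {foxtrot, hotel, india}, {foxtrot, golf, hotel, india, juliett}; each meets A ∖ {hotel}, so x IS a limit point.
  x = india: opens ∋ x are {foxtrot, hotel, india}, {foxtrot, golf, hotel, india, juliett}; each meets A ∖ {india}, so x IS a limit point.
  x = juliett: opens ∋ x are {foxtrot, golf, juliett}, {foxtrot, golf, hotel, india, juliett}; each meets A ∖ {juliett}, so x IS a limit point.
Collecting: A' = {golf, hotel, india, juliett}.


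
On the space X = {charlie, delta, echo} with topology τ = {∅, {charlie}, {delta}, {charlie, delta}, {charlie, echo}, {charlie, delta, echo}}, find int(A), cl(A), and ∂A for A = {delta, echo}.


int(A) = {delta}, cl(A) = {delta, echo}, ∂A = {echo}.

Closed sets in (X, τ) are complements of opens:
  closed(X, τ) = {∅, {delta}, {echo}, {charlie, echo}, {delta, echo}, {charlie, delta, echo}}.
int(A) = ⋃ {U ∈ τ : U ⊆ A}. Opens contained in A: ∅, {delta}.
Taking the union of these: int(A) = {delta}.
cl(A) = ⋂ {C closed : A ⊆ C}. Closed sets containing A: {delta, echo}, {charlie, delta, echo}.
Intersecting these: cl(A) = {delta, echo}.
∂A = cl(A) ∖ int(A) = {delta, echo} ∖ {delta} = {echo}.


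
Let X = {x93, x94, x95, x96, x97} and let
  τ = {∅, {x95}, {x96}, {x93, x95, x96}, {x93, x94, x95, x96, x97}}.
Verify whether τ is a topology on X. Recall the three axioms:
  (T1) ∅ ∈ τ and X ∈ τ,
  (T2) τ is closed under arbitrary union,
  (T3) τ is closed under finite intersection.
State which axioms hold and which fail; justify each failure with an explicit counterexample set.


τ is NOT a topology on X.

Axiom (T1): ∅ ∈ τ? Yes; X ∈ τ? Yes.
Axiom (T2/T3): check pairwise unions and intersections of members of τ.
Counterexample for (T2): {x95} ∪ {x96} = {x95, x96} ∉ τ. Therefore τ is NOT a topology.


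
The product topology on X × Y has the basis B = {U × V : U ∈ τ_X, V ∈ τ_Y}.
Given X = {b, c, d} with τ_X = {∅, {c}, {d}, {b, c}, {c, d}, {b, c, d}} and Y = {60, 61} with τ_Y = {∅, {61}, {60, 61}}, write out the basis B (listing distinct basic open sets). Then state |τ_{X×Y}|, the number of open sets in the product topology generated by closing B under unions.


Basis B = {∅ × ∅, {c} × {61}, {d} × {61}, {b, c} × {61}, {c} × {60, 61}, {c, d} × {61}, {d} × {60, 61}, {b, c, d} × {61}, {b, c} × {60, 61}, {c, d} × {60, 61}, {b, c, d} × {60, 61}}; |τ_{X×Y}| = 18.

Enumerate products U × V with U ∈ τ_X, V ∈ τ_Y (deduplicated):
  ∅ × ∅ = {} (∅)
  {c} × {61} = {(c,61)}
  {d} × {61} = {(d,61)}
  {b, c} × {61} = {(b,61), (c,61)}
  {c} × {60, 61} = {(c,60), (c,61)}
  {c, d} × {61} = {(c,61), (d,61)}
  {d} × {60, 61} = {(d,60), (d,61)}
  {b, c, d} × {61} = {(b,61), (c,61), (d,61)}
  {b, c} × {60, 61} = {(b,60), (b,61), (c,60), (c,61)}
  {c, d} × {60, 61} = {(c,60), (c,61), (d,60), (d,61)}
  {b, c, d} × {60, 61} = {(b,60), (b,61), (c,60), (c,61), (d,60), (d,61)}
These 11 distinct sets form the basis B.
Close under arbitrary unions to get τ_{X×Y}; counting gives |τ_{X×Y}| = 18.


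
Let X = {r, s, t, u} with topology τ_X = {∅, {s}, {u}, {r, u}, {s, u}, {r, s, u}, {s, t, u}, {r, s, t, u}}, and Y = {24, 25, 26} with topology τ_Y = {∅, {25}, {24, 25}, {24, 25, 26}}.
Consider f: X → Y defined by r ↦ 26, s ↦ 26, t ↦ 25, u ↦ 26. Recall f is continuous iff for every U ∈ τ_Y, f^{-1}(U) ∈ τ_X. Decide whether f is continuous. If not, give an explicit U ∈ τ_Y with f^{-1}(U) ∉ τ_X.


f is NOT continuous.

Compute f^{-1}(U) for each U ∈ τ_Y:
  U = ∅: f^{-1}(U) = ∅ ∈ τ_X ✓.
  U = {25}: f^{-1}(U) = {t} ∉ τ_X ✗.
  U = {24, 25}: f^{-1}(U) = {t} ∉ τ_X ✗.
  U = {24, 25, 26}: f^{-1}(U) = {r, s, t, u} ∈ τ_X ✓.
Found U = {25} with f^{-1}(U) = {t} not in τ_X. Therefore f is NOT continuous.


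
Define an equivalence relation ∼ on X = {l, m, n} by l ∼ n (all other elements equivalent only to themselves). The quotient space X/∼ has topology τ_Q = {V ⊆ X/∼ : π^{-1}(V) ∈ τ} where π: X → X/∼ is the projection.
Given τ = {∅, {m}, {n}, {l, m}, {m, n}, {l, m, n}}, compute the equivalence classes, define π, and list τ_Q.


X/∼ = {[l=n], [m]}; |τ_Q| = 3.

Equivalence classes: [l=n], [m].
Quotient map π: X → X/∼ sends l ↦ [l=n], m ↦ [m], n ↦ [l=n].
For each subset V ⊆ X/∼, compute π^{-1}(V) ⊆ X and check whether π^{-1}(V) ∈ τ. V is open in τ_Q iff π^{-1}(V) ∈ τ.
  V = {}: π^{-1}(V) = ∅ ∈ τ ✓.
  V = {[l=n]}: π^{-1}(V) = {l, n} ∉ τ ✗.
  V = {[m]}: π^{-1}(V) = {m} ∈ τ ✓.
  V = {[l=n], [m]}: π^{-1}(V) = {l, m, n} ∈ τ ✓.
Open sets in the quotient: τ_Q = {{}, {[m]}, {[l=n], [m]}} (3 elements).


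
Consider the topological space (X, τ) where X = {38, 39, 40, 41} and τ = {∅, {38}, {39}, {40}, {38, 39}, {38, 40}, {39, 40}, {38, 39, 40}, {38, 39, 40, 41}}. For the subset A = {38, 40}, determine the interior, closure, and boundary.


int(A) = {38, 40}, cl(A) = {38, 40, 41}, ∂A = {41}.

Closed sets in (X, τ) are complements of opens:
  closed(X, τ) = {∅, {41}, {38, 41}, {39, 41}, {40, 41}, {38, 39, 41}, {38, 40, 41}, {39, 40, 41}, {38, 39, 40, 41}}.
int(A) = ⋃ {U ∈ τ : U ⊆ A}. Opens contained in A: ∅, {38}, {40}, {38, 40}.
Taking the union of these: int(A) = {38, 40}.
cl(A) = ⋂ {C closed : A ⊆ C}. Closed sets containing A: {38, 40, 41}, {38, 39, 40, 41}.
Intersecting these: cl(A) = {38, 40, 41}.
∂A = cl(A) ∖ int(A) = {38, 40, 41} ∖ {38, 40} = {41}.


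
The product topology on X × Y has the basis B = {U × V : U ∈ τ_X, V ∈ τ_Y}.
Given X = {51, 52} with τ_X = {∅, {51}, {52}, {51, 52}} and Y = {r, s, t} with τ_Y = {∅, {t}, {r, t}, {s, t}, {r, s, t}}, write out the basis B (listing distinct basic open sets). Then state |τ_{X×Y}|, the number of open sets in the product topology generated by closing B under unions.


Basis B = {∅ × ∅, {51} × {t}, {52} × {t}, {51} × {r, t}, {51} × {s, t}, {51, 52} × {t}, {52} × {r, t}, {52} × {s, t}, {51} × {r, s, t}, {52} × {r, s, t}, {51, 52} × {r, t}, {51, 52} × {s, t}, {51, 52} × {r, s, t}}; |τ_{X×Y}| = 25.

Enumerate products U × V with U ∈ τ_X, V ∈ τ_Y (deduplicated):
  ∅ × ∅ = {} (∅)
  {51} × {t} = {(51,t)}
  {52} × {t} = {(52,t)}
  {51} × {r, t} = {(51,r), (51,t)}
  {51} × {s, t} = {(51,s), (51,t)}
  {51, 52} × {t} = {(51,t), (52,t)}
  {52} × {r, t} = {(52,r), (52,t)}
  {52} × {s, t} = {(52,s), (52,t)}
  {51} × {r, s, t} = {(51,r), (51,s), (51,t)}
  {52} × {r, s, t} = {(52,r), (52,s), (52,t)}
  {51, 52} × {r, t} = {(51,r), (51,t), (52,r), (52,t)}
  {51, 52} × {s, t} = {(51,s), (51,t), (52,s), (52,t)}
  {51, 52} × {r, s, t} = {(51,r), (51,s), (51,t), (52,r), (52,s), (52,t)}
These 13 distinct sets form the basis B.
Close under arbitrary unions to get τ_{X×Y}; counting gives |τ_{X×Y}| = 25.


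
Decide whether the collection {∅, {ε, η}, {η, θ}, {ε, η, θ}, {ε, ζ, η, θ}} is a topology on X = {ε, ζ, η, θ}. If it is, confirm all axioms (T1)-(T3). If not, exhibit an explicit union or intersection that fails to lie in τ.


τ is NOT a topology on X.

Axiom (T1): ∅ ∈ τ? Yes; X ∈ τ? Yes.
Axiom (T2/T3): check pairwise unions and intersections of members of τ.
Counterexample for (T3): {ε, η} ∩ {η, θ} = {η} ∉ τ. Therefore τ is NOT a topology.


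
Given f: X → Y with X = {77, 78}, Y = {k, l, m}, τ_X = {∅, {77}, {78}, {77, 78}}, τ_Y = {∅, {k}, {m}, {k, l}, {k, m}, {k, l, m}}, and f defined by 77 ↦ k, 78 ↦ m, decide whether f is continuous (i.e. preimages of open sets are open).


f IS continuous.

Compute f^{-1}(U) for each U ∈ τ_Y:
  U = ∅: f^{-1}(U) = ∅ ∈ τ_X ✓.
  U = {k}: f^{-1}(U) = {77} ∈ τ_X ✓.
  U = {m}: f^{-1}(U) = {78} ∈ τ_X ✓.
  U = {k, l}: f^{-1}(U) = {77} ∈ τ_X ✓.
  U = {k, m}: f^{-1}(U) = {77, 78} ∈ τ_X ✓.
  U = {k, l, m}: f^{-1}(U) = {77, 78} ∈ τ_X ✓.
Every preimage lies in τ_X, so f IS continuous.


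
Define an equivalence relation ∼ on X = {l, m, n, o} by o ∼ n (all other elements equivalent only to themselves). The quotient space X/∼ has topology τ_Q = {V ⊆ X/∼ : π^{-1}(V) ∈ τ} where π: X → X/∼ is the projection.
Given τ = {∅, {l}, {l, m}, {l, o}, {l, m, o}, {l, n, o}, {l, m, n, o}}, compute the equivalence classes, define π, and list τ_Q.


X/∼ = {[l], [m], [n=o]}; |τ_Q| = 5.

Equivalence classes: [l], [m], [n=o].
Quotient map π: X → X/∼ sends l ↦ [l], m ↦ [m], n ↦ [n=o], o ↦ [n=o].
For each subset V ⊆ X/∼, compute π^{-1}(V) ⊆ X and check whether π^{-1}(V) ∈ τ. V is open in τ_Q iff π^{-1}(V) ∈ τ.
  V = {}: π^{-1}(V) = ∅ ∈ τ ✓.
  V = {[l]}: π^{-1}(V) = {l} ∈ τ ✓.
  V = {[m]}: π^{-1}(V) = {m} ∉ τ ✗.
  V = {[l], [m]}: π^{-1}(V) = {l, m} ∈ τ ✓.
  V = {[n=o]}: π^{-1}(V) = {n, o} ∉ τ ✗.
  V = {[l], [n=o]}: π^{-1}(V) = {l, n, o} ∈ τ ✓.
  V = {[m], [n=o]}: π^{-1}(V) = {m, n, o} ∉ τ ✗.
  V = {[l], [m], [n=o]}: π^{-1}(V) = {l, m, n, o} ∈ τ ✓.
Open sets in the quotient: τ_Q = {{}, {[l]}, {[l], [m]}, {[l], [n=o]}, {[l], [m], [n=o]}} (5 elements).


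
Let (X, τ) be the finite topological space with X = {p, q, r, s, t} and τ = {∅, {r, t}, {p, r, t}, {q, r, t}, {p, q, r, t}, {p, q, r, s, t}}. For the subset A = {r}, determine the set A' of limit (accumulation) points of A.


A' = {p, q, s, t}

For each x ∈ X, list the open sets U ∈ τ with x ∈ U, then check whether U ∩ (A ∖ {x}) ≠ ∅ for every such U.
  x = p: opens ∋ x are {p, r, t}, {p, q, r, t}, {p, q, r, s, t}; each meets A ∖ {p}, so x IS a limit point.
  x = q: opens ∋ x are {q, r, t}, {p, q, r, t}, {p, q, r, s, t}; each meets A ∖ {q}, so x IS a limit point.
  x = r: open {r, t} ∋ x has {r, t} ∩ (A ∖ {r}) = ∅, so x is NOT a limit point.
  x = s: opens ∋ x are {p, q, r, s, t}; each meets A ∖ {s}, so x IS a limit point.
  x = t: opens ∋ x are {r, t}, {p, r, t}, {q, r, t}, {p, q, r, t}, {p, q, r, s, t}; each meets A ∖ {t}, so x IS a limit point.
Collecting: A' = {p, q, s, t}.


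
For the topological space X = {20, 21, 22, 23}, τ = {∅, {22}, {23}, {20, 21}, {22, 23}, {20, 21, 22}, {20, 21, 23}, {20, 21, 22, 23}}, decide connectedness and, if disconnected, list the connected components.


(X, τ) is disconnected; components = [{22}, {23}, {20, 21}].

Find clopen sets (U ∈ τ with X ∖ U ∈ τ):
  U = ∅, X ∖ U = {20, 21, 22, 23} — both open, so U is clopen.
  U = {22}, X ∖ U = {20, 21, 23} — both open, so U is clopen.
  U = {23}, X ∖ U = {20, 21, 22} — both open, so U is clopen.
  U = {20, 21}, X ∖ U = {22, 23} — both open, so U is clopen.
  U = {22, 23}, X ∖ U = {20, 21} — both open, so U is clopen.
  U = {20, 21, 22}, X ∖ U = {23} — both open, so U is clopen.
  U = {20, 21, 23}, X ∖ U = {22} — both open, so U is clopen.
  U = {20, 21, 22, 23}, X ∖ U = ∅ — both open, so U is clopen.
Nontrivial clopen(s) exist: e.g. {20, 21, 22}. So (X, τ) is disconnected.
Compute connected components by grouping points that agree on all clopens:
  component: {22}
  component: {23}
  component: {20, 21}


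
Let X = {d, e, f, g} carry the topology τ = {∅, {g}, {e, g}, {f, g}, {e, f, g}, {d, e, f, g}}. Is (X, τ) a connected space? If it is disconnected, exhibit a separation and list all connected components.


(X, τ) is connected.

Find clopen sets (U ∈ τ with X ∖ U ∈ τ):
  U = ∅, X ∖ U = {d, e, f, g} — both open, so U is clopen.
  U = {d, e, f, g}, X ∖ U = ∅ — both open, so U is clopen.
Only trivial clopens (∅ and X) exist, so (X, τ) is connected.
Compute connected components by grouping points that agree on all clopens:
  component: {d, e, f, g}


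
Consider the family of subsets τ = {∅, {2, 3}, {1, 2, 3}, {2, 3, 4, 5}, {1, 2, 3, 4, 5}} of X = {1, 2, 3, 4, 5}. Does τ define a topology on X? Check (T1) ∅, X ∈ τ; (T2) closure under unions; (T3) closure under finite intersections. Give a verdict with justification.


τ IS a topology on X.

Axiom (T1): ∅ ∈ τ? Yes; X ∈ τ? Yes.
Axiom (T2/T3): check pairwise unions and intersections of members of τ.
All pairwise intersections and unions checked — each lies in τ. Therefore τ satisfies (T1), (T2), (T3): it IS a topology on X.


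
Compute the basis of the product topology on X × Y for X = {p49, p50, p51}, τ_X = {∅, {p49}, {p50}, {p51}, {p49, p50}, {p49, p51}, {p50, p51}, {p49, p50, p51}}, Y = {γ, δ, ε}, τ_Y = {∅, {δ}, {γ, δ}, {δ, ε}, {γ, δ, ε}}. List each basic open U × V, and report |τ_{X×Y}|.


Basis B = {∅ × ∅, {p49} × {δ}, {p50} × {δ}, {p51} × {δ}, {p49} × {γ, δ}, {p49} × {δ, ε}, {p49, p50} × {δ}, {p49, p51} × {δ}, {p50} × {γ, δ}, {p50} × {δ, ε}, {p50, p51} × {δ}, {p51} × {γ, δ}, {p51} × {δ, ε}, {p49} × {γ, δ, ε}, {p49, p50, p51} × {δ}, {p50} × {γ, δ, ε}, {p51} × {γ, δ, ε}, {p49, p50} × {γ, δ}, {p49, p51} × {γ, δ}, {p49, p50} × {δ, ε}, {p49, p51} × {δ, ε}, {p50, p51} × {γ, δ}, {p50, p51} × {δ, ε}, {p49, p50} × {γ, δ, ε}, {p49, p51} × {γ, δ, ε}, {p49, p50, p51} × {γ, δ}, {p49, p50, p51} × {δ, ε}, {p50, p51} × {γ, δ, ε}, {p49, p50, p51} × {γ, δ, ε}}; |τ_{X×Y}| = 125.

Enumerate products U × V with U ∈ τ_X, V ∈ τ_Y (deduplicated):
  ∅ × ∅ = {} (∅)
  {p49} × {δ} = {(p49,δ)}
  {p50} × {δ} = {(p50,δ)}
  {p51} × {δ} = {(p51,δ)}
  {p49} × {γ, δ} = {(p49,γ), (p49,δ)}
  {p49} × {δ, ε} = {(p49,δ), (p49,ε)}
  {p49, p50} × {δ} = {(p49,δ), (p50,δ)}
  {p49, p51} × {δ} = {(p49,δ), (p51,δ)}
  {p50} × {γ, δ} = {(p50,γ), (p50,δ)}
  {p50} × {δ, ε} = {(p50,δ), (p50,ε)}
  {p50, p51} × {δ} = {(p50,δ), (p51,δ)}
  {p51} × {γ, δ} = {(p51,γ), (p51,δ)}
  {p51} × {δ, ε} = {(p51,δ), (p51,ε)}
  {p49} × {γ, δ, ε} = {(p49,γ), (p49,δ), (p49,ε)}
  {p49, p50, p51} × {δ} = {(p49,δ), (p50,δ), (p51,δ)}
  {p50} × {γ, δ, ε} = {(p50,γ), (p50,δ), (p50,ε)}
  {p51} × {γ, δ, ε} = {(p51,γ), (p51,δ), (p51,ε)}
  {p49, p50} × {γ, δ} = {(p49,γ), (p49,δ), (p50,γ), (p50,δ)}
  {p49, p51} × {γ, δ} = {(p49,γ), (p49,δ), (p51,γ), (p51,δ)}
  {p49, p50} × {δ, ε} = {(p49,δ), (p49,ε), (p50,δ), (p50,ε)}
  {p49, p51} × {δ, ε} = {(p49,δ), (p49,ε), (p51,δ), (p51,ε)}
  {p50, p51} × {γ, δ} = {(p50,γ), (p50,δ), (p51,γ), (p51,δ)}
  {p50, p51} × {δ, ε} = {(p50,δ), (p50,ε), (p51,δ), (p51,ε)}
  {p49, p50} × {γ, δ, ε} = {(p49,γ), (p49,δ), (p49,ε), (p50,γ), (p50,δ), (p50,ε)}
  {p49, p51} × {γ, δ, ε} = {(p49,γ), (p49,δ), (p49,ε), (p51,γ), (p51,δ), (p51,ε)}
  {p49, p50, p51} × {γ, δ} = {(p49,γ), (p49,δ), (p50,γ), (p50,δ), (p51,γ), (p51,δ)}
  {p49, p50, p51} × {δ, ε} = {(p49,δ), (p49,ε), (p50,δ), (p50,ε), (p51,δ), (p51,ε)}
  {p50, p51} × {γ, δ, ε} = {(p50,γ), (p50,δ), (p50,ε), (p51,γ), (p51,δ), (p51,ε)}
  {p49, p50, p51} × {γ, δ, ε} = {(p49,γ), (p49,δ), (p49,ε), (p50,γ), (p50,δ), (p50,ε), (p51,γ), (p51,δ), (p51,ε)}
These 29 distinct sets form the basis B.
Close under arbitrary unions to get τ_{X×Y}; counting gives |τ_{X×Y}| = 125.


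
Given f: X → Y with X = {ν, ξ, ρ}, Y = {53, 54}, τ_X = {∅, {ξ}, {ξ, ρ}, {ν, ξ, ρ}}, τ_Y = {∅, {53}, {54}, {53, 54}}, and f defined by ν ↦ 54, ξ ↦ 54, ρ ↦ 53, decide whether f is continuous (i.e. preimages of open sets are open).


f is NOT continuous.

Compute f^{-1}(U) for each U ∈ τ_Y:
  U = ∅: f^{-1}(U) = ∅ ∈ τ_X ✓.
  U = {53}: f^{-1}(U) = {ρ} ∉ τ_X ✗.
  U = {54}: f^{-1}(U) = {ν, ξ} ∉ τ_X ✗.
  U = {53, 54}: f^{-1}(U) = {ν, ξ, ρ} ∈ τ_X ✓.
Found U = {53} with f^{-1}(U) = {ρ} not in τ_X. Therefore f is NOT continuous.


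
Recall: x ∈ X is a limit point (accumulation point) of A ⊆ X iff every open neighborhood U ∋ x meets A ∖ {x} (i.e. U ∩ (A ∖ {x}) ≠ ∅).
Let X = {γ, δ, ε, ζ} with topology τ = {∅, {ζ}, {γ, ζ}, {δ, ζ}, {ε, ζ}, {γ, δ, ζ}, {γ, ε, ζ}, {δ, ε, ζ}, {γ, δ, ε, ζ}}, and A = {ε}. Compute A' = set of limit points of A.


A' = ∅

For each x ∈ X, list the open sets U ∈ τ with x ∈ U, then check whether U ∩ (A ∖ {x}) ≠ ∅ for every such U.
  x = γ: open {γ, ζ} ∋ x has {γ, ζ} ∩ (A ∖ {γ}) = ∅, so x is NOT a limit point.
  x = δ: open {δ, ζ} ∋ x has {δ, ζ} ∩ (A ∖ {δ}) = ∅, so x is NOT a limit point.
  x = ε: open {ε, ζ} ∋ x has {ε, ζ} ∩ (A ∖ {ε}) = ∅, so x is NOT a limit point.
  x = ζ: open {ζ} ∋ x has {ζ} ∩ (A ∖ {ζ}) = ∅, so x is NOT a limit point.
Collecting: A' = ∅.


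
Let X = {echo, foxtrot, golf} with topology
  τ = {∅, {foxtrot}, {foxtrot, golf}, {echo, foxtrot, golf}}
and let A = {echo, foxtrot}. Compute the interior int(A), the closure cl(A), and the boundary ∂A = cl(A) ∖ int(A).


int(A) = {foxtrot}, cl(A) = {echo, foxtrot, golf}, ∂A = {echo, golf}.

Closed sets in (X, τ) are complements of opens:
  closed(X, τ) = {∅, {echo}, {echo, golf}, {echo, foxtrot, golf}}.
int(A) = ⋃ {U ∈ τ : U ⊆ A}. Opens contained in A: ∅, {foxtrot}.
Taking the union of these: int(A) = {foxtrot}.
cl(A) = ⋂ {C closed : A ⊆ C}. Closed sets containing A: {echo, foxtrot, golf}.
Intersecting these: cl(A) = {echo, foxtrot, golf}.
∂A = cl(A) ∖ int(A) = {echo, foxtrot, golf} ∖ {foxtrot} = {echo, golf}.


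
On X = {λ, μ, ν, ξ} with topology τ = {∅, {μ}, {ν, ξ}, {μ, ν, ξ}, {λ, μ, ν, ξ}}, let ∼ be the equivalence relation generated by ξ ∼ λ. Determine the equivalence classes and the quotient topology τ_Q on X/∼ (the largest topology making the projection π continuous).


X/∼ = {[λ=ξ], [μ], [ν]}; |τ_Q| = 3.

Equivalence classes: [λ=ξ], [μ], [ν].
Quotient map π: X → X/∼ sends λ ↦ [λ=ξ], μ ↦ [μ], ν ↦ [ν], ξ ↦ [λ=ξ].
For each subset V ⊆ X/∼, compute π^{-1}(V) ⊆ X and check whether π^{-1}(V) ∈ τ. V is open in τ_Q iff π^{-1}(V) ∈ τ.
  V = {}: π^{-1}(V) = ∅ ∈ τ ✓.
  V = {[λ=ξ]}: π^{-1}(V) = {λ, ξ} ∉ τ ✗.
  V = {[μ]}: π^{-1}(V) = {μ} ∈ τ ✓.
  V = {[λ=ξ], [μ]}: π^{-1}(V) = {λ, μ, ξ} ∉ τ ✗.
  V = {[ν]}: π^{-1}(V) = {ν} ∉ τ ✗.
  V = {[λ=ξ], [ν]}: π^{-1}(V) = {λ, ν, ξ} ∉ τ ✗.
  V = {[μ], [ν]}: π^{-1}(V) = {μ, ν} ∉ τ ✗.
  V = {[λ=ξ], [μ], [ν]}: π^{-1}(V) = {λ, μ, ν, ξ} ∈ τ ✓.
Open sets in the quotient: τ_Q = {{}, {[μ]}, {[λ=ξ], [μ], [ν]}} (3 elements).


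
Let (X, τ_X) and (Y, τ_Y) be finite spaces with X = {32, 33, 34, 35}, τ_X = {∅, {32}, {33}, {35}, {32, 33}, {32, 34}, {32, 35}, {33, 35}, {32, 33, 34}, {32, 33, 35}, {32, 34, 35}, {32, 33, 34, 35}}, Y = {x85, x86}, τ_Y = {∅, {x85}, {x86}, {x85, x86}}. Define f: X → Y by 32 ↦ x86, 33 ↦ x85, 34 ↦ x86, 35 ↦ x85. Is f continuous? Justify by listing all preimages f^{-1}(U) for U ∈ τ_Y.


f IS continuous.

Compute f^{-1}(U) for each U ∈ τ_Y:
  U = ∅: f^{-1}(U) = ∅ ∈ τ_X ✓.
  U = {x85}: f^{-1}(U) = {33, 35} ∈ τ_X ✓.
  U = {x86}: f^{-1}(U) = {32, 34} ∈ τ_X ✓.
  U = {x85, x86}: f^{-1}(U) = {32, 33, 34, 35} ∈ τ_X ✓.
Every preimage lies in τ_X, so f IS continuous.


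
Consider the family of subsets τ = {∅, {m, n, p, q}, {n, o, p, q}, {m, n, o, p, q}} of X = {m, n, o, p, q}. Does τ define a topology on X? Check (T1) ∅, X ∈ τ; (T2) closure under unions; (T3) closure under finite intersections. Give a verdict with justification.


τ is NOT a topology on X.

Axiom (T1): ∅ ∈ τ? Yes; X ∈ τ? Yes.
Axiom (T2/T3): check pairwise unions and intersections of members of τ.
Counterexample for (T3): {m, n, p, q} ∩ {n, o, p, q} = {n, p, q} ∉ τ. Therefore τ is NOT a topology.


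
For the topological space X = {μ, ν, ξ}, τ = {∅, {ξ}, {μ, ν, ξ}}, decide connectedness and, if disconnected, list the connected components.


(X, τ) is connected.

Find clopen sets (U ∈ τ with X ∖ U ∈ τ):
  U = ∅, X ∖ U = {μ, ν, ξ} — both open, so U is clopen.
  U = {μ, ν, ξ}, X ∖ U = ∅ — both open, so U is clopen.
Only trivial clopens (∅ and X) exist, so (X, τ) is connected.
Compute connected components by grouping points that agree on all clopens:
  component: {μ, ν, ξ}


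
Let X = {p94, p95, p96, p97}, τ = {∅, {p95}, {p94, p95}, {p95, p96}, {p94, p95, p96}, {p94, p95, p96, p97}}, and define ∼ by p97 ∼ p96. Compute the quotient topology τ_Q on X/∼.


X/∼ = {[p94], [p95], [p96=p97]}; |τ_Q| = 4.

Equivalence classes: [p94], [p95], [p96=p97].
Quotient map π: X → X/∼ sends p94 ↦ [p94], p95 ↦ [p95], p96 ↦ [p96=p97], p97 ↦ [p96=p97].
For each subset V ⊆ X/∼, compute π^{-1}(V) ⊆ X and check whether π^{-1}(V) ∈ τ. V is open in τ_Q iff π^{-1}(V) ∈ τ.
  V = {}: π^{-1}(V) = ∅ ∈ τ ✓.
  V = {[p94]}: π^{-1}(V) = {p94} ∉ τ ✗.
  V = {[p95]}: π^{-1}(V) = {p95} ∈ τ ✓.
  V = {[p94], [p95]}: π^{-1}(V) = {p94, p95} ∈ τ ✓.
  V = {[p96=p97]}: π^{-1}(V) = {p96, p97} ∉ τ ✗.
  V = {[p94], [p96=p97]}: π^{-1}(V) = {p94, p96, p97} ∉ τ ✗.
  V = {[p95], [p96=p97]}: π^{-1}(V) = {p95, p96, p97} ∉ τ ✗.
  V = {[p94], [p95], [p96=p97]}: π^{-1}(V) = {p94, p95, p96, p97} ∈ τ ✓.
Open sets in the quotient: τ_Q = {{}, {[p95]}, {[p94], [p95]}, {[p94], [p95], [p96=p97]}} (4 elements).


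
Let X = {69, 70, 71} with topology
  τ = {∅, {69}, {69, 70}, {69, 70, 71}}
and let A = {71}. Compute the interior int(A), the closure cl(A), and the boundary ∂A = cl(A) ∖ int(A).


int(A) = ∅, cl(A) = {71}, ∂A = {71}.

Closed sets in (X, τ) are complements of opens:
  closed(X, τ) = {∅, {71}, {70, 71}, {69, 70, 71}}.
int(A) = ⋃ {U ∈ τ : U ⊆ A}. Opens contained in A: ∅.
Taking the union of these: int(A) = ∅.
cl(A) = ⋂ {C closed : A ⊆ C}. Closed sets containing A: {71}, {70, 71}, {69, 70, 71}.
Intersecting these: cl(A) = {71}.
∂A = cl(A) ∖ int(A) = {71} ∖ ∅ = {71}.


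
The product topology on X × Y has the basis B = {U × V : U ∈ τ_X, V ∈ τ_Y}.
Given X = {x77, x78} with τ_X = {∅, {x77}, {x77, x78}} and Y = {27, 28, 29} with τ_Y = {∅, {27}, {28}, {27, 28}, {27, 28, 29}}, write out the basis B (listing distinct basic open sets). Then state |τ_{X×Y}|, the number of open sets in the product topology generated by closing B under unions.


Basis B = {∅ × ∅, {x77} × {27}, {x77} × {28}, {x77} × {27, 28}, {x77, x78} × {27}, {x77, x78} × {28}, {x77} × {27, 28, 29}, {x77, x78} × {27, 28}, {x77, x78} × {27, 28, 29}}; |τ_{X×Y}| = 14.

Enumerate products U × V with U ∈ τ_X, V ∈ τ_Y (deduplicated):
  ∅ × ∅ = {} (∅)
  {x77} × {27} = {(x77,27)}
  {x77} × {28} = {(x77,28)}
  {x77} × {27, 28} = {(x77,27), (x77,28)}
  {x77, x78} × {27} = {(x77,27), (x78,27)}
  {x77, x78} × {28} = {(x77,28), (x78,28)}
  {x77} × {27, 28, 29} = {(x77,27), (x77,28), (x77,29)}
  {x77, x78} × {27, 28} = {(x77,27), (x77,28), (x78,27), (x78,28)}
  {x77, x78} × {27, 28, 29} = {(x77,27), (x77,28), (x77,29), (x78,27), (x78,28), (x78,29)}
These 9 distinct sets form the basis B.
Close under arbitrary unions to get τ_{X×Y}; counting gives |τ_{X×Y}| = 14.


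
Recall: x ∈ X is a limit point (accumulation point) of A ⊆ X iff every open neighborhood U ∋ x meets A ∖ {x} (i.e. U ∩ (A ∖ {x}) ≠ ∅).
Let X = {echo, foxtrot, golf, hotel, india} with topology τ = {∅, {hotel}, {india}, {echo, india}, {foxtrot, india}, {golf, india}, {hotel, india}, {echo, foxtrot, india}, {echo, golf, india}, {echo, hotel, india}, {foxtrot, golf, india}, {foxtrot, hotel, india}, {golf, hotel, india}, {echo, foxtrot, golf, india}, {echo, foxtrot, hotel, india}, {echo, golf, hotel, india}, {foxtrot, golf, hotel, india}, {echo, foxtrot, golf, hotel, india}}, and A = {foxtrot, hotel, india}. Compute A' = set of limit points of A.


A' = {echo, foxtrot, golf}

For each x ∈ X, list the open sets U ∈ τ with x ∈ U, then check whether U ∩ (A ∖ {x}) ≠ ∅ for every such U.
  x = echo: opens ∋ x are {echo, india}, {echo, foxtrot, india}, {echo, golf, india}, {echo, hotel, india}, {echo, foxtrot, golf, india}, {echo, foxtrot, hotel, india}, {echo, golf, hotel, india}, {echo, foxtrot, golf, hotel, india}; each meets A ∖ {echo}, so x IS a limit point.
  x = foxtrot: opens ∋ x are {foxtrot, india}, {echo, foxtrot, india}, {foxtrot, golf, india}, {foxtrot, hotel, india}, {echo, foxtrot, golf, india}, {echo, foxtrot, hotel, india}, {foxtrot, golf, hotel, india}, {echo, foxtrot, golf, hotel, india}; each meets A ∖ {foxtrot}, so x IS a limit point.
  x = golf: opens ∋ x are {golf, india}, {echo, golf, india}, {foxtrot, golf, india}, {golf, hotel, india}, {echo, foxtrot, golf, india}, {echo, golf, hotel, india}, {foxtrot, golf, hotel, india}, {echo, foxtrot, golf, hotel, india}; each meets A ∖ {golf}, so x IS a limit point.
  x = hotel: open {hotel} ∋ x has {hotel} ∩ (A ∖ {hotel}) = ∅, so x is NOT a limit point.
  x = india: open {india} ∋ x has {india} ∩ (A ∖ {india}) = ∅, so x is NOT a limit point.
Collecting: A' = {echo, foxtrot, golf}.


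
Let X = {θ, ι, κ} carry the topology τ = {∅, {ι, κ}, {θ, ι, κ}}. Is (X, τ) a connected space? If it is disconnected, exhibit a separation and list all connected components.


(X, τ) is connected.

Find clopen sets (U ∈ τ with X ∖ U ∈ τ):
  U = ∅, X ∖ U = {θ, ι, κ} — both open, so U is clopen.
  U = {θ, ι, κ}, X ∖ U = ∅ — both open, so U is clopen.
Only trivial clopens (∅ and X) exist, so (X, τ) is connected.
Compute connected components by grouping points that agree on all clopens:
  component: {θ, ι, κ}


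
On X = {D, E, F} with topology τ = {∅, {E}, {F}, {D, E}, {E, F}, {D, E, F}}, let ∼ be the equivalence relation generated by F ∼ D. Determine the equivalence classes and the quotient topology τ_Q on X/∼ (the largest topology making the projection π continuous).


X/∼ = {[D=F], [E]}; |τ_Q| = 3.

Equivalence classes: [D=F], [E].
Quotient map π: X → X/∼ sends D ↦ [D=F], E ↦ [E], F ↦ [D=F].
For each subset V ⊆ X/∼, compute π^{-1}(V) ⊆ X and check whether π^{-1}(V) ∈ τ. V is open in τ_Q iff π^{-1}(V) ∈ τ.
  V = {}: π^{-1}(V) = ∅ ∈ τ ✓.
  V = {[D=F]}: π^{-1}(V) = {D, F} ∉ τ ✗.
  V = {[E]}: π^{-1}(V) = {E} ∈ τ ✓.
  V = {[D=F], [E]}: π^{-1}(V) = {D, E, F} ∈ τ ✓.
Open sets in the quotient: τ_Q = {{}, {[E]}, {[D=F], [E]}} (3 elements).


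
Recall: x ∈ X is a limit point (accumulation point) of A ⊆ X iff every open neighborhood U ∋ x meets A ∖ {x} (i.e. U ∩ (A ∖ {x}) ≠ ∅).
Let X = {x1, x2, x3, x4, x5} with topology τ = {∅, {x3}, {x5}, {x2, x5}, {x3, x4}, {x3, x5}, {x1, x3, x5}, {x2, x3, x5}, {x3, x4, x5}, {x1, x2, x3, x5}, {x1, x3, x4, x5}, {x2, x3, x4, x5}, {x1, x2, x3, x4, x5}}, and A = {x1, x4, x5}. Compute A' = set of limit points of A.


A' = {x1, x2}

For each x ∈ X, list the open sets U ∈ τ with x ∈ U, then check whether U ∩ (A ∖ {x}) ≠ ∅ for every such U.
  x = x1: opens ∋ x are {x1, x3, x5}, {x1, x2, x3, x5}, {x1, x3, x4, x5}, {x1, x2, x3, x4, x5}; each meets A ∖ {x1}, so x IS a limit point.
  x = x2: opens ∋ x are {x2, x5}, {x2, x3, x5}, {x1, x2, x3, x5}, {x2, x3, x4, x5}, {x1, x2, x3, x4, x5}; each meets A ∖ {x2}, so x IS a limit point.
  x = x3: open {x3} ∋ x has {x3} ∩ (A ∖ {x3}) = ∅, so x is NOT a limit point.
  x = x4: open {x3, x4} ∋ x has {x3, x4} ∩ (A ∖ {x4}) = ∅, so x is NOT a limit point.
  x = x5: open {x5} ∋ x has {x5} ∩ (A ∖ {x5}) = ∅, so x is NOT a limit point.
Collecting: A' = {x1, x2}.


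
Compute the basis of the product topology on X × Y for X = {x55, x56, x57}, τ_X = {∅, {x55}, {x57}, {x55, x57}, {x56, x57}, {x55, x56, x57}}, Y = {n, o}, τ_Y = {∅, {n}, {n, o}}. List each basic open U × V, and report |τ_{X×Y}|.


Basis B = {∅ × ∅, {x55} × {n}, {x57} × {n}, {x55} × {n, o}, {x55, x57} × {n}, {x56, x57} × {n}, {x57} × {n, o}, {x55, x56, x57} × {n}, {x55, x57} × {n, o}, {x56, x57} × {n, o}, {x55, x56, x57} × {n, o}}; |τ_{X×Y}| = 18.

Enumerate products U × V with U ∈ τ_X, V ∈ τ_Y (deduplicated):
  ∅ × ∅ = {} (∅)
  {x55} × {n} = {(x55,n)}
  {x57} × {n} = {(x57,n)}
  {x55} × {n, o} = {(x55,n), (x55,o)}
  {x55, x57} × {n} = {(x55,n), (x57,n)}
  {x56, x57} × {n} = {(x56,n), (x57,n)}
  {x57} × {n, o} = {(x57,n), (x57,o)}
  {x55, x56, x57} × {n} = {(x55,n), (x56,n), (x57,n)}
  {x55, x57} × {n, o} = {(x55,n), (x55,o), (x57,n), (x57,o)}
  {x56, x57} × {n, o} = {(x56,n), (x56,o), (x57,n), (x57,o)}
  {x55, x56, x57} × {n, o} = {(x55,n), (x55,o), (x56,n), (x56,o), (x57,n), (x57,o)}
These 11 distinct sets form the basis B.
Close under arbitrary unions to get τ_{X×Y}; counting gives |τ_{X×Y}| = 18.


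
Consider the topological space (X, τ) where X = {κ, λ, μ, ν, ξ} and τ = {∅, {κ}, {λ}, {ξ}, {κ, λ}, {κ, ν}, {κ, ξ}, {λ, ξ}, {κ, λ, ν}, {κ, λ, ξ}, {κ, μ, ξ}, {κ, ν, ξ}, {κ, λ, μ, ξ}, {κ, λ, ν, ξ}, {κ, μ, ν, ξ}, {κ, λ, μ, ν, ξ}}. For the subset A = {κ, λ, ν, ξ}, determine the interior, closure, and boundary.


int(A) = {κ, λ, ν, ξ}, cl(A) = {κ, λ, μ, ν, ξ}, ∂A = {μ}.

Closed sets in (X, τ) are complements of opens:
  closed(X, τ) = {∅, {λ}, {μ}, {ν}, {λ, μ}, {λ, ν}, {μ, ν}, {μ, ξ}, {κ, μ, ν}, {λ, μ, ν}, {λ, μ, ξ}, {μ, ν, ξ}, {κ, λ, μ, ν}, {κ, μ, ν, ξ}, {λ, μ, ν, ξ}, {κ, λ, μ, ν, ξ}}.
int(A) = ⋃ {U ∈ τ : U ⊆ A}. Opens contained in A: ∅, {κ}, {λ}, {ξ}, {κ, λ}, {κ, ν}, {κ, ξ}, {λ, ξ}, {κ, λ, ν}, {κ, λ, ξ}, {κ, ν, ξ}, {κ, λ, ν, ξ}.
Taking the union of these: int(A) = {κ, λ, ν, ξ}.
cl(A) = ⋂ {C closed : A ⊆ C}. Closed sets containing A: {κ, λ, μ, ν, ξ}.
Intersecting these: cl(A) = {κ, λ, μ, ν, ξ}.
∂A = cl(A) ∖ int(A) = {κ, λ, μ, ν, ξ} ∖ {κ, λ, ν, ξ} = {μ}.


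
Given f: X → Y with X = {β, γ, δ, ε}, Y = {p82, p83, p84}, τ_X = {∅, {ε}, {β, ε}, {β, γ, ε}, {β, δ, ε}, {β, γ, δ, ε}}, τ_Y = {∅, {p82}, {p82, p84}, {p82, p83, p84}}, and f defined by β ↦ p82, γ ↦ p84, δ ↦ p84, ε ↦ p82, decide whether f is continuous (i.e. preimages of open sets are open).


f IS continuous.

Compute f^{-1}(U) for each U ∈ τ_Y:
  U = ∅: f^{-1}(U) = ∅ ∈ τ_X ✓.
  U = {p82}: f^{-1}(U) = {β, ε} ∈ τ_X ✓.
  U = {p82, p84}: f^{-1}(U) = {β, γ, δ, ε} ∈ τ_X ✓.
  U = {p82, p83, p84}: f^{-1}(U) = {β, γ, δ, ε} ∈ τ_X ✓.
Every preimage lies in τ_X, so f IS continuous.


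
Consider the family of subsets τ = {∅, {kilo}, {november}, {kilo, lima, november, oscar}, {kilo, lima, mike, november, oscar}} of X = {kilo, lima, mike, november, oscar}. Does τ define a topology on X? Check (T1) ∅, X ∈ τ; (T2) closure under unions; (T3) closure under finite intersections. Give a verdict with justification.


τ is NOT a topology on X.

Axiom (T1): ∅ ∈ τ? Yes; X ∈ τ? Yes.
Axiom (T2/T3): check pairwise unions and intersections of members of τ.
Counterexample for (T2): {kilo} ∪ {november} = {kilo, november} ∉ τ. Therefore τ is NOT a topology.


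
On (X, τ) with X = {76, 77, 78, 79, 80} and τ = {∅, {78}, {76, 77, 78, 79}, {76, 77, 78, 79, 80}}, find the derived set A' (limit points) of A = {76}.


A' = {77, 79, 80}

For each x ∈ X, list the open sets U ∈ τ with x ∈ U, then check whether U ∩ (A ∖ {x}) ≠ ∅ for every such U.
  x = 76: open {76, 77, 78, 79} ∋ x has {76, 77, 78, 79} ∩ (A ∖ {76}) = ∅, so x is NOT a limit point.
  x = 77: opens ∋ x are {76, 77, 78, 79}, {76, 77, 78, 79, 80}; each meets A ∖ {77}, so x IS a limit point.
  x = 78: open {78} ∋ x has {78} ∩ (A ∖ {78}) = ∅, so x is NOT a limit point.
  x = 79: opens ∋ x are {76, 77, 78, 79}, {76, 77, 78, 79, 80}; each meets A ∖ {79}, so x IS a limit point.
  x = 80: opens ∋ x are {76, 77, 78, 79, 80}; each meets A ∖ {80}, so x IS a limit point.
Collecting: A' = {77, 79, 80}.


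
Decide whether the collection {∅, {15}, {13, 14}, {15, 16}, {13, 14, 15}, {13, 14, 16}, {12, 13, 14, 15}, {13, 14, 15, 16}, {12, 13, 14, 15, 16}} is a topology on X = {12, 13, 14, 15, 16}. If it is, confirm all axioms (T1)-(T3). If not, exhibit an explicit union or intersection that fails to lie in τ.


τ is NOT a topology on X.

Axiom (T1): ∅ ∈ τ? Yes; X ∈ τ? Yes.
Axiom (T2/T3): check pairwise unions and intersections of members of τ.
Counterexample for (T3): {15, 16} ∩ {13, 14, 16} = {16} ∉ τ. Therefore τ is NOT a topology.


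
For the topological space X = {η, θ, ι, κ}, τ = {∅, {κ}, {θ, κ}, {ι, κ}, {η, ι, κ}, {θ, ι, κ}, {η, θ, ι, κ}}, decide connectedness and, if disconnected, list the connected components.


(X, τ) is connected.

Find clopen sets (U ∈ τ with X ∖ U ∈ τ):
  U = ∅, X ∖ U = {η, θ, ι, κ} — both open, so U is clopen.
  U = {η, θ, ι, κ}, X ∖ U = ∅ — both open, so U is clopen.
Only trivial clopens (∅ and X) exist, so (X, τ) is connected.
Compute connected components by grouping points that agree on all clopens:
  component: {η, θ, ι, κ}


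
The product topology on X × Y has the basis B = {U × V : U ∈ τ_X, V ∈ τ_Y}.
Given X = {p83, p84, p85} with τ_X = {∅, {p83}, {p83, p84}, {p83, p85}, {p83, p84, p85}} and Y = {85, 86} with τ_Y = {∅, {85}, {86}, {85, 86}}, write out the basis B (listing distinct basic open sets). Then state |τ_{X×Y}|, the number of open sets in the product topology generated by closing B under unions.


Basis B = {∅ × ∅, {p83} × {85}, {p83} × {86}, {p83} × {85, 86}, {p83, p84} × {85}, {p83, p85} × {85}, {p83, p84} × {86}, {p83, p85} × {86}, {p83, p84, p85} × {85}, {p83, p84, p85} × {86}, {p83, p84} × {85, 86}, {p83, p85} × {85, 86}, {p83, p84, p85} × {85, 86}}; |τ_{X×Y}| = 25.

Enumerate products U × V with U ∈ τ_X, V ∈ τ_Y (deduplicated):
  ∅ × ∅ = {} (∅)
  {p83} × {85} = {(p83,85)}
  {p83} × {86} = {(p83,86)}
  {p83} × {85, 86} = {(p83,85), (p83,86)}
  {p83, p84} × {85} = {(p83,85), (p84,85)}
  {p83, p85} × {85} = {(p83,85), (p85,85)}
  {p83, p84} × {86} = {(p83,86), (p84,86)}
  {p83, p85} × {86} = {(p83,86), (p85,86)}
  {p83, p84, p85} × {85} = {(p83,85), (p84,85), (p85,85)}
  {p83, p84, p85} × {86} = {(p83,86), (p84,86), (p85,86)}
  {p83, p84} × {85, 86} = {(p83,85), (p83,86), (p84,85), (p84,86)}
  {p83, p85} × {85, 86} = {(p83,85), (p83,86), (p85,85), (p85,86)}
  {p83, p84, p85} × {85, 86} = {(p83,85), (p83,86), (p84,85), (p84,86), (p85,85), (p85,86)}
These 13 distinct sets form the basis B.
Close under arbitrary unions to get τ_{X×Y}; counting gives |τ_{X×Y}| = 25.


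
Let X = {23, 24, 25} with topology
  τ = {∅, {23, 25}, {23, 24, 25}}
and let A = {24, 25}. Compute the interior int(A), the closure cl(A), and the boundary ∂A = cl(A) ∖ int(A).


int(A) = ∅, cl(A) = {23, 24, 25}, ∂A = {23, 24, 25}.

Closed sets in (X, τ) are complements of opens:
  closed(X, τ) = {∅, {24}, {23, 24, 25}}.
int(A) = ⋃ {U ∈ τ : U ⊆ A}. Opens contained in A: ∅.
Taking the union of these: int(A) = ∅.
cl(A) = ⋂ {C closed : A ⊆ C}. Closed sets containing A: {23, 24, 25}.
Intersecting these: cl(A) = {23, 24, 25}.
∂A = cl(A) ∖ int(A) = {23, 24, 25} ∖ ∅ = {23, 24, 25}.


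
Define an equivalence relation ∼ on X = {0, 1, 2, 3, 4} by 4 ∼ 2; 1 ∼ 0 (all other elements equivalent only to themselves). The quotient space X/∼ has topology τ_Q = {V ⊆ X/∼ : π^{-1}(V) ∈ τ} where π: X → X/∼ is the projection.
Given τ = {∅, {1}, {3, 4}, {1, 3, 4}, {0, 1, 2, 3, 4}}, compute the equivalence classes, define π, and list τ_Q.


X/∼ = {[0=1], [2=4], [3]}; |τ_Q| = 2.

Equivalence classes: [0=1], [2=4], [3].
Quotient map π: X → X/∼ sends 0 ↦ [0=1], 1 ↦ [0=1], 2 ↦ [2=4], 3 ↦ [3], 4 ↦ [2=4].
For each subset V ⊆ X/∼, compute π^{-1}(V) ⊆ X and check whether π^{-1}(V) ∈ τ. V is open in τ_Q iff π^{-1}(V) ∈ τ.
  V = {}: π^{-1}(V) = ∅ ∈ τ ✓.
  V = {[0=1]}: π^{-1}(V) = {0, 1} ∉ τ ✗.
  V = {[2=4]}: π^{-1}(V) = {2, 4} ∉ τ ✗.
  V = {[0=1], [2=4]}: π^{-1}(V) = {0, 1, 2, 4} ∉ τ ✗.
  V = {[3]}: π^{-1}(V) = {3} ∉ τ ✗.
  V = {[0=1], [3]}: π^{-1}(V) = {0, 1, 3} ∉ τ ✗.
  V = {[2=4], [3]}: π^{-1}(V) = {2, 3, 4} ∉ τ ✗.
  V = {[0=1], [2=4], [3]}: π^{-1}(V) = {0, 1, 2, 3, 4} ∈ τ ✓.
Open sets in the quotient: τ_Q = {{}, {[0=1], [2=4], [3]}} (2 elements).


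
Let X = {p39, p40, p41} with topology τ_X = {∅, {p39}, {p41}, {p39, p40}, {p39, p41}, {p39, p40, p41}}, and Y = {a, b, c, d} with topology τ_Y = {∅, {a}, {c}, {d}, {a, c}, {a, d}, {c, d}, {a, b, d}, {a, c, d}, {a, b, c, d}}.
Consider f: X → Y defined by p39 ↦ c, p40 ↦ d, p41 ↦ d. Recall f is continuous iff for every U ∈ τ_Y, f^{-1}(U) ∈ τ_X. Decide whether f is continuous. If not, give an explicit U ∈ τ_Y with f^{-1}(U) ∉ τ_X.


f is NOT continuous.

Compute f^{-1}(U) for each U ∈ τ_Y:
  U = ∅: f^{-1}(U) = ∅ ∈ τ_X ✓.
  U = {a}: f^{-1}(U) = ∅ ∈ τ_X ✓.
  U = {c}: f^{-1}(U) = {p39} ∈ τ_X ✓.
  U = {d}: f^{-1}(U) = {p40, p41} ∉ τ_X ✗.
  U = {a, c}: f^{-1}(U) = {p39} ∈ τ_X ✓.
  U = {a, d}: f^{-1}(U) = {p40, p41} ∉ τ_X ✗.
  U = {c, d}: f^{-1}(U) = {p39, p40, p41} ∈ τ_X ✓.
  U = {a, b, d}: f^{-1}(U) = {p40, p41} ∉ τ_X ✗.
  U = {a, c, d}: f^{-1}(U) = {p39, p40, p41} ∈ τ_X ✓.
  U = {a, b, c, d}: f^{-1}(U) = {p39, p40, p41} ∈ τ_X ✓.
Found U = {d} with f^{-1}(U) = {p40, p41} not in τ_X. Therefore f is NOT continuous.


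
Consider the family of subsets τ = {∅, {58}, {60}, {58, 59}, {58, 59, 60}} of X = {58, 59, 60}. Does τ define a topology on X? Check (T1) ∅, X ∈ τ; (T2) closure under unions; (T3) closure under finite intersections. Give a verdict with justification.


τ is NOT a topology on X.

Axiom (T1): ∅ ∈ τ? Yes; X ∈ τ? Yes.
Axiom (T2/T3): check pairwise unions and intersections of members of τ.
Counterexample for (T2): {58} ∪ {60} = {58, 60} ∉ τ. Therefore τ is NOT a topology.


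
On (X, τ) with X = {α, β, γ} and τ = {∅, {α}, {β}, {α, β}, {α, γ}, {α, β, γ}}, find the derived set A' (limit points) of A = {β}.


A' = ∅

For each x ∈ X, list the open sets U ∈ τ with x ∈ U, then check whether U ∩ (A ∖ {x}) ≠ ∅ for every such U.
  x = α: open {α} ∋ x has {α} ∩ (A ∖ {α}) = ∅, so x is NOT a limit point.
  x = β: open {β} ∋ x has {β} ∩ (A ∖ {β}) = ∅, so x is NOT a limit point.
  x = γ: open {α, γ} ∋ x has {α, γ} ∩ (A ∖ {γ}) = ∅, so x is NOT a limit point.
Collecting: A' = ∅.


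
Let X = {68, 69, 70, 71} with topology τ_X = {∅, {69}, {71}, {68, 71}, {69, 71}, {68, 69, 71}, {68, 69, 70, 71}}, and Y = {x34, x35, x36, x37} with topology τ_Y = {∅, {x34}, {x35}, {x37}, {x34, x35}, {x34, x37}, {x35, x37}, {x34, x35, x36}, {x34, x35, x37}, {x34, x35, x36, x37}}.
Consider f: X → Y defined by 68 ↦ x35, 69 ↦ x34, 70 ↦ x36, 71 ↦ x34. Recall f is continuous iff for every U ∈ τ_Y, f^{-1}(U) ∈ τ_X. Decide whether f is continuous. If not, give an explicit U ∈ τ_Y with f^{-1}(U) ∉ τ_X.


f is NOT continuous.

Compute f^{-1}(U) for each U ∈ τ_Y:
  U = ∅: f^{-1}(U) = ∅ ∈ τ_X ✓.
  U = {x34}: f^{-1}(U) = {69, 71} ∈ τ_X ✓.
  U = {x35}: f^{-1}(U) = {68} ∉ τ_X ✗.
  U = {x37}: f^{-1}(U) = ∅ ∈ τ_X ✓.
  U = {x34, x35}: f^{-1}(U) = {68, 69, 71} ∈ τ_X ✓.
  U = {x34, x37}: f^{-1}(U) = {69, 71} ∈ τ_X ✓.
  U = {x35, x37}: f^{-1}(U) = {68} ∉ τ_X ✗.
  U = {x34, x35, x36}: f^{-1}(U) = {68, 69, 70, 71} ∈ τ_X ✓.
  U = {x34, x35, x37}: f^{-1}(U) = {68, 69, 71} ∈ τ_X ✓.
  U = {x34, x35, x36, x37}: f^{-1}(U) = {68, 69, 70, 71} ∈ τ_X ✓.
Found U = {x35} with f^{-1}(U) = {68} not in τ_X. Therefore f is NOT continuous.
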